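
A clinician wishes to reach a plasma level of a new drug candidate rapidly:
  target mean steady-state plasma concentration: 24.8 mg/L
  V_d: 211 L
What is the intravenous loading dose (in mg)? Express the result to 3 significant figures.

5230 mg

LD = Css × Vd = 24.8 × 211 = 5233 mg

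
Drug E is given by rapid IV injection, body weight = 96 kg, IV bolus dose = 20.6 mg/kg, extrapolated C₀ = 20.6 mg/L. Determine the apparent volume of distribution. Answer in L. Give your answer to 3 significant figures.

Dose = 20.6 × 96 = 1978 mg
Vd = Dose / C₀ = 1978 / 20.6 = 96.02 L

96.0 L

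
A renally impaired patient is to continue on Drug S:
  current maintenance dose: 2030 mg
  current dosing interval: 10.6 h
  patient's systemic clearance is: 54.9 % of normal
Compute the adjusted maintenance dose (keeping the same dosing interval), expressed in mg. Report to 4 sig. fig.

To keep the same average steady-state level, dosing rate must scale with clearance.
CL ratio = 54.9 / 100 = 0.5490
New dose (same interval) = 2030 × 0.5490 = 1114 mg

1114 mg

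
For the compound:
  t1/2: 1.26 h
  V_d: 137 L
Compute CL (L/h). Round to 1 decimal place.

75.4 L/h

k = ln2 / t½ = 0.693147 / 1.26 = 0.5501 h⁻¹
CL = k × Vd = 0.5501 × 137 = 75.36 L/h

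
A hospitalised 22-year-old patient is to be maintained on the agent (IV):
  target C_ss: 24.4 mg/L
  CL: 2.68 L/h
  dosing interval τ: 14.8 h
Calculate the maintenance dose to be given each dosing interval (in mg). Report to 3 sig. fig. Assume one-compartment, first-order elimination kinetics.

968 mg

At steady state, Dose/τ = Css × CL.
Dose = Css × CL × τ = 24.4 × 2.680 × 14.8 = 967.8 mg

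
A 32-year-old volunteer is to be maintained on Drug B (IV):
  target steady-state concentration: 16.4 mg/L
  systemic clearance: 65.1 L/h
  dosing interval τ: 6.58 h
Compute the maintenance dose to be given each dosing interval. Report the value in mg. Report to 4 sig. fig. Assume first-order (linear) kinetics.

At steady state, Dose/τ = Css × CL.
Dose = Css × CL × τ = 16.4 × 65.10 × 6.58 = 7025 mg

7025 mg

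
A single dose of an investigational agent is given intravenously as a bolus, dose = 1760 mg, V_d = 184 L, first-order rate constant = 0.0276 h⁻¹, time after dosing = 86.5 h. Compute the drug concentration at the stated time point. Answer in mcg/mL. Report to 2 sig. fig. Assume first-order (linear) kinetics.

0.88 mcg/mL

C₀ = Dose / Vd = 1760 / 184 = 9.565 mg/L
C = C₀ · e^(−k·t) = 9.565 × e^(−0.02760 × 86.5)
  = 9.565 × 0.09187 = 0.8787 mg/L
(0.8787 mg/L = 0.8787 mcg/mL)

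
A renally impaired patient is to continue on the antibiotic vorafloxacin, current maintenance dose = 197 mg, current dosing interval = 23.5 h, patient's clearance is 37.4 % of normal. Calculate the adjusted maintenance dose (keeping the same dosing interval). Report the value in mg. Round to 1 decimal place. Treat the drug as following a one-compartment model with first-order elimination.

73.7 mg

To keep the same average steady-state level, dosing rate must scale with clearance.
CL ratio = 37.4 / 100 = 0.3740
New dose (same interval) = 197 × 0.3740 = 73.68 mg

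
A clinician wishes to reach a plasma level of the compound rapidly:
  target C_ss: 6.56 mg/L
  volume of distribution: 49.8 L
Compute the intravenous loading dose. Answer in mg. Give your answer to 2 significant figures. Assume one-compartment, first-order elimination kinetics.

330 mg

LD = Css × Vd = 6.56 × 49.8 = 326.7 mg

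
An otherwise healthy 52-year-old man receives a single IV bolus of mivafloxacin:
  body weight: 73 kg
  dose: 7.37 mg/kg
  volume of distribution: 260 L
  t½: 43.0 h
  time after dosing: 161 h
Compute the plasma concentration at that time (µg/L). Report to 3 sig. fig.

154 µg/L

Total dose = 7.37 × 73 = 538.0 mg
C₀ = Dose / Vd = 538.0 / 260 = 2.069 mg/L
k = ln2 / t½ = 0.693147 / 43.0 = 0.01612 h⁻¹
C = C₀ · e^(−k·t) = 2.069 × e^(−0.01612 × 161)
  = 2.069 × 0.07462 = 0.1544 mg/L
Convert: 0.1544 mg/L × 1000 = 154.4 µg/L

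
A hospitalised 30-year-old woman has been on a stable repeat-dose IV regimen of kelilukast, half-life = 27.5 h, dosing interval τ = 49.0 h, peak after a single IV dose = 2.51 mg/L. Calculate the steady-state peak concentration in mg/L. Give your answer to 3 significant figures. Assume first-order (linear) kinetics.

k = ln2 / t½ = 0.693147 / 27.5 = 0.02521 h⁻¹
e^(−kτ) = e^(−0.02521 × 49.0) = 0.2908
Accumulation ratio R = 1 / (1 − e^(−kτ)) = 1 / (1 − 0.2908) = 1.410
Steady-state peak = C₀ × R = 2.51 × 1.410 = 3.539 mg/L

3.54 mg/L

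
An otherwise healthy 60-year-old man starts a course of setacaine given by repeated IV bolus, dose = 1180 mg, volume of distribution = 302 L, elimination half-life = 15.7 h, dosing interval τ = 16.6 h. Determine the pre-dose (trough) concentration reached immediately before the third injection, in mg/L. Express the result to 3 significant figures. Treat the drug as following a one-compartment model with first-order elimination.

C₀ per dose = Dose / Vd = 1180 / 302 = 3.907 mg/L
k = ln2 / t½ = 0.693147 / 15.7 = 0.04415 h⁻¹
Fraction remaining after one interval: r = e^(−kτ) = e^(−0.04415 × 16.6) = 0.4805
Before dose 3, 2 doses have been given (aged 1τ, 2τ).
C_trough = C₀ × (r + r²) = 3.907 × (0.4805 + 0.2309) = 2.779 mg/L

2.78 mg/L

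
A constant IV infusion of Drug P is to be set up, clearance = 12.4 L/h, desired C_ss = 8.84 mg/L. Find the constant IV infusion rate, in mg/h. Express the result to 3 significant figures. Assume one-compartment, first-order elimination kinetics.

110 mg/h

At steady state, infusion rate R₀ = Css × CL = 8.84 × 12.40 = 109.6 mg/h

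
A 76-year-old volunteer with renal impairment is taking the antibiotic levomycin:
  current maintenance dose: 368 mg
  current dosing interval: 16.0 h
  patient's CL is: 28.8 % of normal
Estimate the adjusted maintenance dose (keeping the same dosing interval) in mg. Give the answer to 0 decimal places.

To keep the same average steady-state level, dosing rate must scale with clearance.
CL ratio = 28.8 / 100 = 0.2880
New dose (same interval) = 368 × 0.2880 = 106.0 mg

106 mg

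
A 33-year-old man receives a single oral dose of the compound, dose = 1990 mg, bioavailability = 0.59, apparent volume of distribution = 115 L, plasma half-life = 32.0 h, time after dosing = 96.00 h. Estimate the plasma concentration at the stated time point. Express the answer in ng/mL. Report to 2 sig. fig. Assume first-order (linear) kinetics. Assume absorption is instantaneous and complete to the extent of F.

1300 ng/mL

Amount reaching circulation = F × Dose = 0.59 × 1990 = 1174 mg
C₀ = F·Dose / Vd = 1174 / 115 = 10.21 mg/L
k = ln2 / t½ = 0.693147 / 32.0 = 0.02166 h⁻¹
t / t½ = 96.00 / 32.0 = 3 half-lives
C = C₀ × (1/2)^3 = 10.21 × 0.1250 = 1.276 mg/L
Convert: 1.276 mg/L × 1000 = 1276 ng/mL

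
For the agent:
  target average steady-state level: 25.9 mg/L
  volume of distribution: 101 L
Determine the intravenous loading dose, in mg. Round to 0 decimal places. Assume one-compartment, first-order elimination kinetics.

2616 mg

LD = Css × Vd = 25.9 × 101 = 2616 mg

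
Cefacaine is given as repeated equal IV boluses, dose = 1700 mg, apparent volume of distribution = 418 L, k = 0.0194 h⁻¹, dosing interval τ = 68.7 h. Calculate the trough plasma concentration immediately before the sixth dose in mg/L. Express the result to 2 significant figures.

1.5 mg/L

C₀ per dose = Dose / Vd = 1700 / 418 = 4.067 mg/L
Fraction remaining after one interval: r = e^(−kτ) = e^(−0.01940 × 68.7) = 0.2637
Before dose 6, 5 doses have been given (aged 1τ, 2τ, 3τ, 4τ, 5τ).
C_trough = C₀ × (r + r² + … + r^5) = C₀ × r(1−r^5)/(1−r)
        = 4.067 × 0.2637 × (1 − 0.001275) / (1 − 0.2637) = 1.455 mg/L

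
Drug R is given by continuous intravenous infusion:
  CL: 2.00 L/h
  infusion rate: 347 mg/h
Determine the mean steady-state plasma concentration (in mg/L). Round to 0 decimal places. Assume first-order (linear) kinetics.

174 mg/L

At steady state Css = R₀ / CL = 347 / 2.000 = 173.5 mg/L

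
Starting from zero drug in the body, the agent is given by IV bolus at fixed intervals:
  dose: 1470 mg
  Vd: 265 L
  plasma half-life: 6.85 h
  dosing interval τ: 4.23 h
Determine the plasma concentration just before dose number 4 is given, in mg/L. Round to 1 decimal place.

7.5 mg/L

C₀ per dose = Dose / Vd = 1470 / 265 = 5.547 mg/L
k = ln2 / t½ = 0.693147 / 6.85 = 0.1012 h⁻¹
Fraction remaining after one interval: r = e^(−kτ) = e^(−0.1012 × 4.23) = 0.6518
Before dose 4, 3 doses have been given (aged 1τ, 2τ, 3τ).
C_trough = C₀ × (r + r² + … + r^3) = C₀ × r(1−r^3)/(1−r)
        = 5.547 × 0.6518 × (1 − 0.2769) / (1 − 0.6518) = 7.508 mg/L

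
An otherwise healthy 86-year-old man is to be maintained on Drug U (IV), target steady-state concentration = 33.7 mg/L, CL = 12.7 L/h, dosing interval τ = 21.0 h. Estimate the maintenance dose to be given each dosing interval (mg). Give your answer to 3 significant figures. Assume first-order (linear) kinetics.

At steady state, Dose/τ = Css × CL.
Dose = Css × CL × τ = 33.7 × 12.70 × 21.0 = 8988 mg

8990 mg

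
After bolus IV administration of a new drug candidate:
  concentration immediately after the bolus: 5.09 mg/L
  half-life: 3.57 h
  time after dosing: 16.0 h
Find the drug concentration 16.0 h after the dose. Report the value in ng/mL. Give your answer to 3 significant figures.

228 ng/mL

k = ln2 / t½ = 0.693147 / 3.57 = 0.1942 h⁻¹
C = C₀ · e^(−k·t) = 5.090 × e^(−0.1942 × 16.0)
  = 5.090 × 0.04473 = 0.2277 mg/L
Convert: 0.2277 mg/L × 1000 = 227.7 ng/mL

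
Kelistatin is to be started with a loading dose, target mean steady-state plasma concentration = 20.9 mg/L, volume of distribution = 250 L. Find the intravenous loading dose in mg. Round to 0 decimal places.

5225 mg

LD = Css × Vd = 20.9 × 250 = 5225 mg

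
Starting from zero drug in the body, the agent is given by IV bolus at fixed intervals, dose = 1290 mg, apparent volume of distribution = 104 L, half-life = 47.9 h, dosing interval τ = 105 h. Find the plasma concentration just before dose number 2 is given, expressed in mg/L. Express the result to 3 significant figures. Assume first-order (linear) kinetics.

2.71 mg/L

C₀ per dose = Dose / Vd = 1290 / 104 = 12.40 mg/L
k = ln2 / t½ = 0.693147 / 47.9 = 0.01447 h⁻¹
Fraction remaining after one interval: r = e^(−kτ) = e^(−0.01447 × 105) = 0.2189
Before dose 2, 1 dose has been given (aged 1τ).
C_trough = C₀ × r = 12.40 × 0.2189 = 2.714 mg/L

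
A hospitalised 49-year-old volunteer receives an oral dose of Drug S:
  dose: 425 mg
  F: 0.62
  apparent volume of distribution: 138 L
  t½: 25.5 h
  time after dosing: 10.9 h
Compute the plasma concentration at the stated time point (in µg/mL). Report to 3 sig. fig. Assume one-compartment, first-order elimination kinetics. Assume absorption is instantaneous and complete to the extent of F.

1.42 µg/mL

Amount reaching circulation = F × Dose = 0.62 × 425.0 = 263.5 mg
C₀ = F·Dose / Vd = 263.5 / 138 = 1.909 mg/L
k = ln2 / t½ = 0.693147 / 25.5 = 0.02718 h⁻¹
C = C₀ · e^(−k·t) = 1.909 × e^(−0.02718 × 10.9)
  = 1.909 × 0.7436 = 1.420 mg/L
(1.420 mg/L = 1.420 µg/mL)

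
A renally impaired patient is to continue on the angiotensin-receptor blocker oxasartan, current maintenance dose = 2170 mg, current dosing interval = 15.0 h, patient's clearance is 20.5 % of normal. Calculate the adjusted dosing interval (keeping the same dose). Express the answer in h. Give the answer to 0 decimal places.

73 h

To keep the same average steady-state level, dosing rate must scale with clearance.
CL ratio = 20.5 / 100 = 0.2050
New interval (same dose) = 15.0 / 0.2050 = 73.17 h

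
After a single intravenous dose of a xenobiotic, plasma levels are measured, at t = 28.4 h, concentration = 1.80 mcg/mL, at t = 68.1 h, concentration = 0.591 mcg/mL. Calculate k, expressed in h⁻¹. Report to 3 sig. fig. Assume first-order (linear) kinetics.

0.0281 h⁻¹

k = ln(C₁/C₂) / (t₂ − t₁) = ln(1.80/0.591) / (68.1 − 28.4)
  = 1.114 / 39.70 = 0.02806 h⁻¹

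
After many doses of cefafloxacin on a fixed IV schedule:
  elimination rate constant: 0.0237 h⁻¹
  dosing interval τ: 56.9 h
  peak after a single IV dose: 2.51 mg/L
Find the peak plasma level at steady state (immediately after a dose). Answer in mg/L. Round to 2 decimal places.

3.39 mg/L

e^(−kτ) = e^(−0.02370 × 56.9) = 0.2596
Accumulation ratio R = 1 / (1 − e^(−kτ)) = 1 / (1 − 0.2596) = 1.351
Steady-state peak = C₀ × R = 2.51 × 1.351 = 3.391 mg/L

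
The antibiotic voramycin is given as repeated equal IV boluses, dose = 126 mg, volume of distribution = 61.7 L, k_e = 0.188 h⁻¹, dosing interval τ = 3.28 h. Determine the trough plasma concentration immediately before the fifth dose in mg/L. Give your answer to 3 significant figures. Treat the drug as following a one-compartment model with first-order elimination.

2.19 mg/L

C₀ per dose = Dose / Vd = 126 / 61.7 = 2.042 mg/L
Fraction remaining after one interval: r = e^(−kτ) = e^(−0.1880 × 3.28) = 0.5398
Before dose 5, 4 doses have been given (aged 1τ, 2τ, 3τ, 4τ).
C_trough = C₀ × (r + r² + … + r^4) = C₀ × r(1−r^4)/(1−r)
        = 2.042 × 0.5398 × (1 − 0.08490) / (1 − 0.5398) = 2.192 mg/L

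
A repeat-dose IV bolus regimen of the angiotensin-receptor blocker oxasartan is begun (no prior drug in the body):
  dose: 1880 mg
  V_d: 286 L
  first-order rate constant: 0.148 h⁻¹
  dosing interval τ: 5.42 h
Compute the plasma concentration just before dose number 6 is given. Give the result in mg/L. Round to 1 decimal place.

5.2 mg/L

C₀ per dose = Dose / Vd = 1880 / 286 = 6.573 mg/L
Fraction remaining after one interval: r = e^(−kτ) = e^(−0.1480 × 5.42) = 0.4484
Before dose 6, 5 doses have been given (aged 1τ, 2τ, 3τ, 4τ, 5τ).
C_trough = C₀ × (r + r² + … + r^5) = C₀ × r(1−r^5)/(1−r)
        = 6.573 × 0.4484 × (1 − 0.01813) / (1 − 0.4484) = 5.246 mg/L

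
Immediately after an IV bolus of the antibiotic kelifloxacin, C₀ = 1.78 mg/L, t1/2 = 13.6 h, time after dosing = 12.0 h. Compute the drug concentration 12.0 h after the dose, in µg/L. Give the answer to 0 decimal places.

966 µg/L

k = ln2 / t½ = 0.693147 / 13.6 = 0.05097 h⁻¹
C = C₀ · e^(−k·t) = 1.780 × e^(−0.05097 × 12.0)
  = 1.780 × 0.5425 = 0.9657 mg/L
Convert: 0.9657 mg/L × 1000 = 965.7 µg/L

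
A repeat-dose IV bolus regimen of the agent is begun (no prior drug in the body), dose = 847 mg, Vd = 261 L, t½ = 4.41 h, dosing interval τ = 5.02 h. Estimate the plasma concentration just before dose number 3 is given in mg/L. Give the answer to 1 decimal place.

2.1 mg/L

C₀ per dose = Dose / Vd = 847 / 261 = 3.245 mg/L
k = ln2 / t½ = 0.693147 / 4.41 = 0.1572 h⁻¹
Fraction remaining after one interval: r = e^(−kτ) = e^(−0.1572 × 5.02) = 0.4542
Before dose 3, 2 doses have been given (aged 1τ, 2τ).
C_trough = C₀ × (r + r²) = 3.245 × (0.4542 + 0.2063) = 2.143 mg/L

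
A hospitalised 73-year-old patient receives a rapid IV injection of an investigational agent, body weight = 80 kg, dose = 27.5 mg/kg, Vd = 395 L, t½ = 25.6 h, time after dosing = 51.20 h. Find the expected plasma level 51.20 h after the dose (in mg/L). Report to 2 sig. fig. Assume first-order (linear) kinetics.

Total dose = 27.5 × 80 = 2200 mg
C₀ = Dose / Vd = 2200 / 395 = 5.570 mg/L
k = ln2 / t½ = 0.693147 / 25.6 = 0.02708 h⁻¹
t / t½ = 51.20 / 25.6 = 2 half-lives
C = C₀ × (1/2)^2 = 5.570 × 0.2500 = 1.393 mg/L

1.4 mg/L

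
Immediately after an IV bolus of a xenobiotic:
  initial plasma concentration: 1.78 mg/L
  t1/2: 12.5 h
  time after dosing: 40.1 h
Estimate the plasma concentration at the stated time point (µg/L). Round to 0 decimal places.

193 µg/L

k = ln2 / t½ = 0.693147 / 12.5 = 0.05545 h⁻¹
C = C₀ · e^(−k·t) = 1.780 × e^(−0.05545 × 40.1)
  = 1.780 × 0.1082 = 0.1926 mg/L
Convert: 0.1926 mg/L × 1000 = 192.6 µg/L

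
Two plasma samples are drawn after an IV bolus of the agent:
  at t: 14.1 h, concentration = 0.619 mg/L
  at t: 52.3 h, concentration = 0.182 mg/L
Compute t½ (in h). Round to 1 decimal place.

21.6 h

k = ln(C₁/C₂) / (t₂ − t₁) = ln(0.619/0.182) / (52.3 − 14.1)
  = 1.224 / 38.20 = 0.03204 h⁻¹
t½ = ln2 / k = 0.693147 / 0.03204 = 21.63 h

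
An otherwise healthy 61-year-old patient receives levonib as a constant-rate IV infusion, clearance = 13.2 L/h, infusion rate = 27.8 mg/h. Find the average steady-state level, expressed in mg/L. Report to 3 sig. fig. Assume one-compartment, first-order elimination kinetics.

At steady state Css = R₀ / CL = 27.8 / 13.20 = 2.106 mg/L

2.11 mg/L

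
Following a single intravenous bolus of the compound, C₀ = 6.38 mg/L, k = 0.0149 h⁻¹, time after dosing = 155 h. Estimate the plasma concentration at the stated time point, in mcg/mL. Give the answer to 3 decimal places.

0.634 mcg/mL

C = C₀ · e^(−k·t) = 6.380 × e^(−0.01490 × 155)
  = 6.380 × 0.09931 = 0.6336 mg/L
(0.6336 mg/L = 0.6336 mcg/mL)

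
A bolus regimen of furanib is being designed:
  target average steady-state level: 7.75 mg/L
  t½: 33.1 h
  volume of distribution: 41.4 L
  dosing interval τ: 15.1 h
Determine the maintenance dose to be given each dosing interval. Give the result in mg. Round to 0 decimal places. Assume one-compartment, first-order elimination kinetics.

101 mg

k = ln2 / t½ = 0.693147 / 33.1 = 0.02094 h⁻¹
CL = k × Vd = 0.02094 × 41.4 = 0.8669 L/h
At steady state, Dose/τ = Css × CL.
Dose = Css × CL × τ = 7.75 × 0.8669 × 15.1 = 101.4 mg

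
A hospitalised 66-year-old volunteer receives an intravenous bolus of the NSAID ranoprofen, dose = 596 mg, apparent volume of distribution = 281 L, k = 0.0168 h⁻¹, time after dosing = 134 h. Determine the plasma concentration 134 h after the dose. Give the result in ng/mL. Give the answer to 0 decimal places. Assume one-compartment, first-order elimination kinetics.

223 ng/mL

C₀ = Dose / Vd = 596.0 / 281 = 2.121 mg/L
C = C₀ · e^(−k·t) = 2.121 × e^(−0.01680 × 134)
  = 2.121 × 0.1053 = 0.2233 mg/L
Convert: 0.2233 mg/L × 1000 = 223.3 ng/mL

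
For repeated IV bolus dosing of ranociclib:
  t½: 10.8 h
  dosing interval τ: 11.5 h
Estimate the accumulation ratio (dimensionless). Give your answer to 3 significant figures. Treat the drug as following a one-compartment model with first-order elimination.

1.92

k = ln2 / t½ = 0.693147 / 10.8 = 0.06418 h⁻¹
e^(−kτ) = e^(−0.06418 × 11.5) = 0.4780
Accumulation ratio R = 1 / (1 − e^(−kτ)) = 1 / (1 − 0.4780) = 1.916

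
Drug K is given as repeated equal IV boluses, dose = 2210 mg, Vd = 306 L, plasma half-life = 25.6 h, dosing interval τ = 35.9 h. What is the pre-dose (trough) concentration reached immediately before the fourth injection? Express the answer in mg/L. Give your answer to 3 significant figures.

C₀ per dose = Dose / Vd = 2210 / 306 = 7.222 mg/L
k = ln2 / t½ = 0.693147 / 25.6 = 0.02708 h⁻¹
Fraction remaining after one interval: r = e^(−kτ) = e^(−0.02708 × 35.9) = 0.3783
Before dose 4, 3 doses have been given (aged 1τ, 2τ, 3τ).
C_trough = C₀ × (r + r² + … + r^3) = C₀ × r(1−r^3)/(1−r)
        = 7.222 × 0.3783 × (1 − 0.05414) / (1 − 0.3783) = 4.157 mg/L

4.16 mg/L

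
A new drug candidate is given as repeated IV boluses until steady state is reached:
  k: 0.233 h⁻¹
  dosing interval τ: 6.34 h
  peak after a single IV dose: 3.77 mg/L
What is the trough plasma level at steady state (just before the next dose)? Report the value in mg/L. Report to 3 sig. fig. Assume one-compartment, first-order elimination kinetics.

1.12 mg/L

e^(−kτ) = e^(−0.2330 × 6.34) = 0.2283
Accumulation ratio R = 1 / (1 − e^(−kτ)) = 1 / (1 − 0.2283) = 1.296
Steady-state trough = C₀ × R × e^(−kτ) = 3.77 × 1.296 × 0.2283 = 1.115 mg/L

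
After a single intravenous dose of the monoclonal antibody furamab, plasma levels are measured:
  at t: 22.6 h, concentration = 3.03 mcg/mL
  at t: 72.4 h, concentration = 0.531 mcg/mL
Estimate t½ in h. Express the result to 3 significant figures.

k = ln(C₁/C₂) / (t₂ − t₁) = ln(3.03/0.531) / (72.4 − 22.6)
  = 1.742 / 49.80 = 0.03498 h⁻¹
t½ = ln2 / k = 0.693147 / 0.03498 = 19.82 h

19.8 h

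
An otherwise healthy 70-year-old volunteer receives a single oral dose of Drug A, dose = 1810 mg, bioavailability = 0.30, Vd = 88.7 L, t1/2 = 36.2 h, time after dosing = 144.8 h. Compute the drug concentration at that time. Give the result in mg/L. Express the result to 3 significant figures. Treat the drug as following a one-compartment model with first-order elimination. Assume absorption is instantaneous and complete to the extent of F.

0.383 mg/L

Amount reaching circulation = F × Dose = 0.30 × 1810 = 543.0 mg
C₀ = F·Dose / Vd = 543.0 / 88.7 = 6.122 mg/L
k = ln2 / t½ = 0.693147 / 36.2 = 0.01915 h⁻¹
t / t½ = 144.8 / 36.2 = 4 half-lives
C = C₀ × (1/2)^4 = 6.122 × 0.06250 = 0.3826 mg/L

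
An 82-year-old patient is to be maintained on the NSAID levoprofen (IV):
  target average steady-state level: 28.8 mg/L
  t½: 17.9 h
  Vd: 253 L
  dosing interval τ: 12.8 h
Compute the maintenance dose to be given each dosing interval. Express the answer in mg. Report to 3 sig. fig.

k = ln2 / t½ = 0.693147 / 17.9 = 0.03872 h⁻¹
CL = k × Vd = 0.03872 × 253 = 9.796 L/h
At steady state, Dose/τ = Css × CL.
Dose = Css × CL × τ = 28.8 × 9.796 × 12.8 = 3611 mg

3610 mg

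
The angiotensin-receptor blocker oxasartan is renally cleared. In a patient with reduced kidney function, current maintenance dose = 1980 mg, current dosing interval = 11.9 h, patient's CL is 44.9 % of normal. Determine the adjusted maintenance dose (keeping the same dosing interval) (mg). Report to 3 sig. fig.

To keep the same average steady-state level, dosing rate must scale with clearance.
CL ratio = 44.9 / 100 = 0.4490
New dose (same interval) = 1980 × 0.4490 = 889.0 mg

889 mg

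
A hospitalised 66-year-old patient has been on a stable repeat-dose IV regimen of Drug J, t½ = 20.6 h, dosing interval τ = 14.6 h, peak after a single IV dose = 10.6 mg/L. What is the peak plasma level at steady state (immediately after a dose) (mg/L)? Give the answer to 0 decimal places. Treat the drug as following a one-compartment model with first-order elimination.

k = ln2 / t½ = 0.693147 / 20.6 = 0.03365 h⁻¹
e^(−kτ) = e^(−0.03365 × 14.6) = 0.6118
Accumulation ratio R = 1 / (1 − e^(−kτ)) = 1 / (1 − 0.6118) = 2.576
Steady-state peak = C₀ × R = 10.6 × 2.576 = 27.31 mg/L

27 mg/L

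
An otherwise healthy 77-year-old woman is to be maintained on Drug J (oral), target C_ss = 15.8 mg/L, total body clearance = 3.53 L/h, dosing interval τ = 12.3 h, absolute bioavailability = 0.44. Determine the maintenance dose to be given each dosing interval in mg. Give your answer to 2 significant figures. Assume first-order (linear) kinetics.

At steady state, F × (Dose/τ) = Css × CL.
Dose = Css × CL × τ / F = 15.8 × 3.530 × 12.3 / 0.44 = 1559 mg

1600 mg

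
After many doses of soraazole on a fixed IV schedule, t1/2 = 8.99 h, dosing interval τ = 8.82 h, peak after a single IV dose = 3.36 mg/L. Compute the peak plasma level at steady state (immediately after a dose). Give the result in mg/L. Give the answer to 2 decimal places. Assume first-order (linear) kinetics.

k = ln2 / t½ = 0.693147 / 8.99 = 0.07710 h⁻¹
e^(−kτ) = e^(−0.07710 × 8.82) = 0.5066
Accumulation ratio R = 1 / (1 − e^(−kτ)) = 1 / (1 − 0.5066) = 2.027
Steady-state peak = C₀ × R = 3.36 × 2.027 = 6.811 mg/L

6.81 mg/L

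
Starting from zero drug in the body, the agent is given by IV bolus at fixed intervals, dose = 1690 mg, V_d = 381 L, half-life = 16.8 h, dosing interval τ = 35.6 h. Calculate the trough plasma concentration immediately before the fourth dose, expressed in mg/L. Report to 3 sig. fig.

C₀ per dose = Dose / Vd = 1690 / 381 = 4.436 mg/L
k = ln2 / t½ = 0.693147 / 16.8 = 0.04126 h⁻¹
Fraction remaining after one interval: r = e^(−kτ) = e^(−0.04126 × 35.6) = 0.2302
Before dose 4, 3 doses have been given (aged 1τ, 2τ, 3τ).
C_trough = C₀ × (r + r² + … + r^3) = C₀ × r(1−r^3)/(1−r)
        = 4.436 × 0.2302 × (1 − 0.01220) / (1 − 0.2302) = 1.310 mg/L

1.31 mg/L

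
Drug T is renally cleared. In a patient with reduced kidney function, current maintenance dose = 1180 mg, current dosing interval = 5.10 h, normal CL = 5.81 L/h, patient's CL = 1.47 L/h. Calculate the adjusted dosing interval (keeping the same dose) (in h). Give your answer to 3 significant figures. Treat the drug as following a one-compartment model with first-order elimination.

20.2 h

To keep the same average steady-state level, dosing rate must scale with clearance.
CL ratio = 1.47 / 5.81 = 0.2530
New interval (same dose) = 5.10 / 0.2530 = 20.16 h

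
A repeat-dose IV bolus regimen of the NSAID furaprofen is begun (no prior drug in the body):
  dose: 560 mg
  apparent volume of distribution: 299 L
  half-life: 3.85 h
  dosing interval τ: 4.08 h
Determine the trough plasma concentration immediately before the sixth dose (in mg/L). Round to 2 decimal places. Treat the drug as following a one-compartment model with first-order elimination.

C₀ per dose = Dose / Vd = 560 / 299 = 1.873 mg/L
k = ln2 / t½ = 0.693147 / 3.85 = 0.1800 h⁻¹
Fraction remaining after one interval: r = e^(−kτ) = e^(−0.1800 × 4.08) = 0.4798
Before dose 6, 5 doses have been given (aged 1τ, 2τ, 3τ, 4τ, 5τ).
C_trough = C₀ × (r + r² + … + r^5) = C₀ × r(1−r^5)/(1−r)
        = 1.873 × 0.4798 × (1 − 0.02543) / (1 − 0.4798) = 1.684 mg/L

1.68 mg/L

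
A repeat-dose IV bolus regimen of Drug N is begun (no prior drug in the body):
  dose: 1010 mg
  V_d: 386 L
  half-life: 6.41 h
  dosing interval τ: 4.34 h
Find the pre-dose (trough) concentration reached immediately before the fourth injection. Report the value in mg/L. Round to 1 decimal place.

3.3 mg/L

C₀ per dose = Dose / Vd = 1010 / 386 = 2.617 mg/L
k = ln2 / t½ = 0.693147 / 6.41 = 0.1081 h⁻¹
Fraction remaining after one interval: r = e^(−kτ) = e^(−0.1081 × 4.34) = 0.6255
Before dose 4, 3 doses have been given (aged 1τ, 2τ, 3τ).
C_trough = C₀ × (r + r² + … + r^3) = C₀ × r(1−r^3)/(1−r)
        = 2.617 × 0.6255 × (1 − 0.2447) / (1 − 0.6255) = 3.301 mg/L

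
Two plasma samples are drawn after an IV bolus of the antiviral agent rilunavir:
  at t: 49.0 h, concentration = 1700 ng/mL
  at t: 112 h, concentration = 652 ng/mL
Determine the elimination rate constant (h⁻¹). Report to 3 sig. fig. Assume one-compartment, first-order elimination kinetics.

k = ln(C₁/C₂) / (t₂ − t₁) = ln(1700/652) / (112 − 49.0)
  = 0.9583 / 63.00 = 0.01521 h⁻¹

0.0152 h⁻¹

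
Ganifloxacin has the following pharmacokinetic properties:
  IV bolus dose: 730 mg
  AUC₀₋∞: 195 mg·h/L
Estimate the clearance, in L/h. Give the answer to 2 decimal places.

3.74 L/h

CL = Dose / AUC = 730 / 195 = 3.744 L/h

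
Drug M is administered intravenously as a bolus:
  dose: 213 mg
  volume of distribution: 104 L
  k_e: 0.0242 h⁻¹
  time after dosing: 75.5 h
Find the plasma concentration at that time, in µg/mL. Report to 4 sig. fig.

C₀ = Dose / Vd = 213.0 / 104 = 2.048 mg/L
C = C₀ · e^(−k·t) = 2.048 × e^(−0.02420 × 75.5)
  = 2.048 × 0.1609 = 0.3295 mg/L
(0.3295 mg/L = 0.3295 µg/mL)

0.3295 µg/mL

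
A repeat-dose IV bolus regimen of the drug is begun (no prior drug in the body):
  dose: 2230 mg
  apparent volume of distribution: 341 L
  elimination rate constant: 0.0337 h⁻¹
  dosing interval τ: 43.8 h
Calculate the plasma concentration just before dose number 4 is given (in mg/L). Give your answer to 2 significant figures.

1.9 mg/L

C₀ per dose = Dose / Vd = 2230 / 341 = 6.540 mg/L
Fraction remaining after one interval: r = e^(−kτ) = e^(−0.03370 × 43.8) = 0.2285
Before dose 4, 3 doses have been given (aged 1τ, 2τ, 3τ).
C_trough = C₀ × (r + r² + … + r^3) = C₀ × r(1−r^3)/(1−r)
        = 6.540 × 0.2285 × (1 − 0.01193) / (1 − 0.2285) = 1.914 mg/L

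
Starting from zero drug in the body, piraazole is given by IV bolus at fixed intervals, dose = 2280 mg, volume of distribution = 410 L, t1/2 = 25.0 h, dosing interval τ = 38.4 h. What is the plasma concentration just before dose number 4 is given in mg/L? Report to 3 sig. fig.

C₀ per dose = Dose / Vd = 2280 / 410 = 5.561 mg/L
k = ln2 / t½ = 0.693147 / 25.0 = 0.02773 h⁻¹
Fraction remaining after one interval: r = e^(−kτ) = e^(−0.02773 × 38.4) = 0.3448
Before dose 4, 3 doses have been given (aged 1τ, 2τ, 3τ).
C_trough = C₀ × (r + r² + … + r^3) = C₀ × r(1−r^3)/(1−r)
        = 5.561 × 0.3448 × (1 − 0.04099) / (1 − 0.3448) = 2.807 mg/L

2.81 mg/L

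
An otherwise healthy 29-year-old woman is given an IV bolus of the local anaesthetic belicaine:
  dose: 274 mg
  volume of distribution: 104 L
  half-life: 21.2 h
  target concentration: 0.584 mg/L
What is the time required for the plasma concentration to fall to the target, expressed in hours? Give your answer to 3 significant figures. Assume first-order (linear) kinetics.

C₀ = Dose / Vd = 274.0 / 104 = 2.635 mg/L
k = ln2 / t½ = 0.693147 / 21.2 = 0.03270 h⁻¹
t = ln(C₀ / C) / k = ln(2.635 / 0.584) / 0.03270
  = ln(4.512) / 0.03270 = 1.507 / 0.03270 = 46.09 h

46.1 h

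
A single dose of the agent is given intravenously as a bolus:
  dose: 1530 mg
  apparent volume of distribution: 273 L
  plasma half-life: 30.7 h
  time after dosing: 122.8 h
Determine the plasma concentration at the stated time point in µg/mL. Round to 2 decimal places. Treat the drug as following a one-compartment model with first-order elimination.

C₀ = Dose / Vd = 1530 / 273 = 5.604 mg/L
k = ln2 / t½ = 0.693147 / 30.7 = 0.02258 h⁻¹
t / t½ = 122.8 / 30.7 = 4 half-lives
C = C₀ × (1/2)^4 = 5.604 × 0.06250 = 0.3503 mg/L
(0.3503 mg/L = 0.3503 µg/mL)

0.35 µg/mL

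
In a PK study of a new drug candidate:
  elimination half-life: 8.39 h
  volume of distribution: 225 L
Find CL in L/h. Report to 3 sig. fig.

18.6 L/h

k = ln2 / t½ = 0.693147 / 8.39 = 0.08262 h⁻¹
CL = k × Vd = 0.08262 × 225 = 18.59 L/h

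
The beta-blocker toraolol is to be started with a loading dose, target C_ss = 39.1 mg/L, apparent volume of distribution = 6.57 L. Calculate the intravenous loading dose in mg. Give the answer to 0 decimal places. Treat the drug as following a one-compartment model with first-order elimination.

257 mg

LD = Css × Vd = 39.1 × 6.57 = 256.9 mg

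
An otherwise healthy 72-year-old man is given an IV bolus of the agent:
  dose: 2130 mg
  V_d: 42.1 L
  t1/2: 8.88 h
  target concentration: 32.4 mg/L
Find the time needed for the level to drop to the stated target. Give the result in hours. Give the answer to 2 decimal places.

C₀ = Dose / Vd = 2130 / 42.1 = 50.59 mg/L
k = ln2 / t½ = 0.693147 / 8.88 = 0.07806 h⁻¹
t = ln(C₀ / C) / k = ln(50.59 / 32.4) / 0.07806
  = ln(1.561) / 0.07806 = 0.4453 / 0.07806 = 5.705 h

5.71 h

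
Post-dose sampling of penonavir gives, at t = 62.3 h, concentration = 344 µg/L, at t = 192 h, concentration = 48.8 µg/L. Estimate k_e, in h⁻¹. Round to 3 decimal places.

0.015 h⁻¹

k = ln(C₁/C₂) / (t₂ − t₁) = ln(344/48.8) / (192 − 62.3)
  = 1.953 / 129.7 = 0.01506 h⁻¹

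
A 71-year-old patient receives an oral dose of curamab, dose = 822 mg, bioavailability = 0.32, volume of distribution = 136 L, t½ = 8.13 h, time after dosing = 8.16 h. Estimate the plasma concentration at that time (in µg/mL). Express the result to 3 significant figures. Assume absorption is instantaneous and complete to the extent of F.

Amount reaching circulation = F × Dose = 0.32 × 822.0 = 263.0 mg
C₀ = F·Dose / Vd = 263.0 / 136 = 1.934 mg/L
k = ln2 / t½ = 0.693147 / 8.13 = 0.08526 h⁻¹
C = C₀ · e^(−k·t) = 1.934 × e^(−0.08526 × 8.16)
  = 1.934 × 0.4987 = 0.9645 mg/L
(0.9645 mg/L = 0.9645 µg/mL)

0.965 µg/mL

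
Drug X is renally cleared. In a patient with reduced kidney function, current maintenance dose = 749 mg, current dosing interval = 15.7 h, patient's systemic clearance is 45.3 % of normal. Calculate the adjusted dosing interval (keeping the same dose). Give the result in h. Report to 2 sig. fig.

To keep the same average steady-state level, dosing rate must scale with clearance.
CL ratio = 45.3 / 100 = 0.4530
New interval (same dose) = 15.7 / 0.4530 = 34.66 h

35 h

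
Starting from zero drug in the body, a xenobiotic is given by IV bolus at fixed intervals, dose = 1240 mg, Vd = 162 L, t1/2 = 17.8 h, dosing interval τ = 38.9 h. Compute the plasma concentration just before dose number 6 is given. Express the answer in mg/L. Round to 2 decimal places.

2.16 mg/L

C₀ per dose = Dose / Vd = 1240 / 162 = 7.654 mg/L
k = ln2 / t½ = 0.693147 / 17.8 = 0.03894 h⁻¹
Fraction remaining after one interval: r = e^(−kτ) = e^(−0.03894 × 38.9) = 0.2199
Before dose 6, 5 doses have been given (aged 1τ, 2τ, 3τ, 4τ, 5τ).
C_trough = C₀ × (r + r² + … + r^5) = C₀ × r(1−r^5)/(1−r)
        = 7.654 × 0.2199 × (1 − 0.0005142) / (1 − 0.2199) = 2.156 mg/L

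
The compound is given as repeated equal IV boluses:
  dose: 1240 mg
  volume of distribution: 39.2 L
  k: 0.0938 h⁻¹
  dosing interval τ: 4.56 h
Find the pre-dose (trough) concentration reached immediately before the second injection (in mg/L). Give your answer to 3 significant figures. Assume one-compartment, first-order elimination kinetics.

C₀ per dose = Dose / Vd = 1240 / 39.2 = 31.63 mg/L
Fraction remaining after one interval: r = e^(−kτ) = e^(−0.09380 × 4.56) = 0.6520
Before dose 2, 1 dose has been given (aged 1τ).
C_trough = C₀ × r = 31.63 × 0.6520 = 20.62 mg/L

20.6 mg/L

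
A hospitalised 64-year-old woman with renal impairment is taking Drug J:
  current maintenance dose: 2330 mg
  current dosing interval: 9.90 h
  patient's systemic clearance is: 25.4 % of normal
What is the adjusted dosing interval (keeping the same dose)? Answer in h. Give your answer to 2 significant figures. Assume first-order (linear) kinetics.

39 h

To keep the same average steady-state level, dosing rate must scale with clearance.
CL ratio = 25.4 / 100 = 0.2540
New interval (same dose) = 9.90 / 0.2540 = 38.98 h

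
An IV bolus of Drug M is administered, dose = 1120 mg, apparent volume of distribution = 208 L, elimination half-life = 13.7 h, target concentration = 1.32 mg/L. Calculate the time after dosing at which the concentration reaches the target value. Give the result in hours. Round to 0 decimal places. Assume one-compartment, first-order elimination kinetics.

C₀ = Dose / Vd = 1120 / 208 = 5.385 mg/L
k = ln2 / t½ = 0.693147 / 13.7 = 0.05059 h⁻¹
t = ln(C₀ / C) / k = ln(5.385 / 1.32) / 0.05059
  = ln(4.080) / 0.05059 = 1.406 / 0.05059 = 27.79 h

28 h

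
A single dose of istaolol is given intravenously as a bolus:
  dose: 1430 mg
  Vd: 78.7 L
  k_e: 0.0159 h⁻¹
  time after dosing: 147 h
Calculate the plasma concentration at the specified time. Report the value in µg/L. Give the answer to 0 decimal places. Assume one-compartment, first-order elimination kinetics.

C₀ = Dose / Vd = 1430 / 78.7 = 18.17 mg/L
C = C₀ · e^(−k·t) = 18.17 × e^(−0.01590 × 147)
  = 18.17 × 0.09659 = 1.755 mg/L
Convert: 1.755 mg/L × 1000 = 1755 µg/L

1755 µg/L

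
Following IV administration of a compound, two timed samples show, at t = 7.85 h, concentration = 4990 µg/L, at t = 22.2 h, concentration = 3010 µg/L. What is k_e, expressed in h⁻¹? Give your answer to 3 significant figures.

0.0352 h⁻¹

k = ln(C₁/C₂) / (t₂ − t₁) = ln(4990/3010) / (22.2 − 7.85)
  = 0.5055 / 14.35 = 0.03523 h⁻¹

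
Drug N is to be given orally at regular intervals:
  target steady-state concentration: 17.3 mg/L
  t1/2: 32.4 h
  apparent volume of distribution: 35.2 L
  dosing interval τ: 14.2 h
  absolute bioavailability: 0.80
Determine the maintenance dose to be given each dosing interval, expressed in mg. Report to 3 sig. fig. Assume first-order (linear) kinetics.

231 mg

k = ln2 / t½ = 0.693147 / 32.4 = 0.02139 h⁻¹
CL = k × Vd = 0.02139 × 35.2 = 0.7529 L/h
At steady state, F × (Dose/τ) = Css × CL.
Dose = Css × CL × τ / F = 17.3 × 0.7529 × 14.2 / 0.80 = 231.2 mg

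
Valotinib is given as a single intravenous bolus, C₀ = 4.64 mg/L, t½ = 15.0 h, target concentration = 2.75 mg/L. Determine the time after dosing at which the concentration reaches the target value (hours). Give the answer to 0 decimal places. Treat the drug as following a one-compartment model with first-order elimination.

k = ln2 / t½ = 0.693147 / 15.0 = 0.04621 h⁻¹
t = ln(C₀ / C) / k = ln(4.640 / 2.75) / 0.04621
  = ln(1.687) / 0.04621 = 0.5230 / 0.04621 = 11.32 h

11 h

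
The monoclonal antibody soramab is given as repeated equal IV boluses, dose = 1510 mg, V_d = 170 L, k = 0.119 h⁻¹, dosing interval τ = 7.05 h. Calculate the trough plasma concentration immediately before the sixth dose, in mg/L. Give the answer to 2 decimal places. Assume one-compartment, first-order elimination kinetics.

6.66 mg/L

C₀ per dose = Dose / Vd = 1510 / 170 = 8.882 mg/L
Fraction remaining after one interval: r = e^(−kτ) = e^(−0.1190 × 7.05) = 0.4322
Before dose 6, 5 doses have been given (aged 1τ, 2τ, 3τ, 4τ, 5τ).
C_trough = C₀ × (r + r² + … + r^5) = C₀ × r(1−r^5)/(1−r)
        = 8.882 × 0.4322 × (1 − 0.01508) / (1 − 0.4322) = 6.659 mg/L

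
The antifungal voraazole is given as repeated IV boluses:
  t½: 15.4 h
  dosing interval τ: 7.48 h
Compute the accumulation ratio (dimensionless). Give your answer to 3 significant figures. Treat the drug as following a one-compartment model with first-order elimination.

3.50

k = ln2 / t½ = 0.693147 / 15.4 = 0.04501 h⁻¹
e^(−kτ) = e^(−0.04501 × 7.48) = 0.7141
Accumulation ratio R = 1 / (1 − e^(−kτ)) = 1 / (1 − 0.7141) = 3.498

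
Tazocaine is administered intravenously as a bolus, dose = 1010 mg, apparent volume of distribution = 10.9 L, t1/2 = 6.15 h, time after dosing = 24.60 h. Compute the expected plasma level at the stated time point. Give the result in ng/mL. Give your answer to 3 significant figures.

C₀ = Dose / Vd = 1010 / 10.9 = 92.66 mg/L
k = ln2 / t½ = 0.693147 / 6.15 = 0.1127 h⁻¹
t / t½ = 24.60 / 6.15 = 4 half-lives
C = C₀ × (1/2)^4 = 92.66 × 0.06250 = 5.791 mg/L
Convert: 5.791 mg/L × 1000 = 5791 ng/mL

5790 ng/mL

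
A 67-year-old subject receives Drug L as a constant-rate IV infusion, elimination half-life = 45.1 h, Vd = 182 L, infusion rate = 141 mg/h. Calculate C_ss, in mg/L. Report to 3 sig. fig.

50.4 mg/L

k = ln2 / t½ = 0.693147 / 45.1 = 0.01537 h⁻¹
CL = k × Vd = 0.01537 × 182 = 2.797 L/h
At steady state Css = R₀ / CL = 141 / 2.797 = 50.41 mg/L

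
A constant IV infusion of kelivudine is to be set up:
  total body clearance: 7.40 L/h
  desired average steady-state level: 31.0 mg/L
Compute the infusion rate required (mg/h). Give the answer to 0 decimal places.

At steady state, infusion rate R₀ = Css × CL = 31.0 × 7.400 = 229.4 mg/h

229 mg/h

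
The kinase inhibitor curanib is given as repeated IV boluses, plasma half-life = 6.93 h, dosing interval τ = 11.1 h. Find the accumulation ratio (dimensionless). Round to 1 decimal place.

k = ln2 / t½ = 0.693147 / 6.93 = 0.1000 h⁻¹
e^(−kτ) = e^(−0.1000 × 11.1) = 0.3296
Accumulation ratio R = 1 / (1 − e^(−kτ)) = 1 / (1 − 0.3296) = 1.492

1.5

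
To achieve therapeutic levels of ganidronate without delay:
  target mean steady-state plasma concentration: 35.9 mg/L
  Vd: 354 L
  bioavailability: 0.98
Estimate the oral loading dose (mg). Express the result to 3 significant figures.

13000 mg

LD = Css × Vd / F = 35.9 × 354 / 0.98 = 12970 mg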